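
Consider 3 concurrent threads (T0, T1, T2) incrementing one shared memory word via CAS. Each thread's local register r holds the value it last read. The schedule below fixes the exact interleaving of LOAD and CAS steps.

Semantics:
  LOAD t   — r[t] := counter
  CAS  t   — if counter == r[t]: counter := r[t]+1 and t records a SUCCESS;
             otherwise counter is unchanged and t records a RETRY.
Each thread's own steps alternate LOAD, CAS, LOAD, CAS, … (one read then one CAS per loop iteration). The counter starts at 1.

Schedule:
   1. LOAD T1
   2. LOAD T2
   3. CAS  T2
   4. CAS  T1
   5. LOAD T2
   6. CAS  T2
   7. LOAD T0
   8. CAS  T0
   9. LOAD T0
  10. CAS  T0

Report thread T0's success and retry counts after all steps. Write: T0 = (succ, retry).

1. LOAD T1 → mem=1 r[T1]=1 [LOAD]
2. LOAD T2 → mem=1 r[T2]=1 [LOAD]
3. CAS T2 → mem=2 r[T2]=1 [OK]
4. CAS T1 → mem=2 r[T1]=1 [RETRY]
5. LOAD T2 → mem=2 r[T2]=2 [LOAD]
6. CAS T2 → mem=3 r[T2]=2 [OK]
7. LOAD T0 → mem=3 r[T0]=3 [LOAD]
8. CAS T0 → mem=4 r[T0]=3 [OK]
9. LOAD T0 → mem=4 r[T0]=4 [LOAD]
10. CAS T0 → mem=5 r[T0]=4 [OK]

T0 = (2, 0)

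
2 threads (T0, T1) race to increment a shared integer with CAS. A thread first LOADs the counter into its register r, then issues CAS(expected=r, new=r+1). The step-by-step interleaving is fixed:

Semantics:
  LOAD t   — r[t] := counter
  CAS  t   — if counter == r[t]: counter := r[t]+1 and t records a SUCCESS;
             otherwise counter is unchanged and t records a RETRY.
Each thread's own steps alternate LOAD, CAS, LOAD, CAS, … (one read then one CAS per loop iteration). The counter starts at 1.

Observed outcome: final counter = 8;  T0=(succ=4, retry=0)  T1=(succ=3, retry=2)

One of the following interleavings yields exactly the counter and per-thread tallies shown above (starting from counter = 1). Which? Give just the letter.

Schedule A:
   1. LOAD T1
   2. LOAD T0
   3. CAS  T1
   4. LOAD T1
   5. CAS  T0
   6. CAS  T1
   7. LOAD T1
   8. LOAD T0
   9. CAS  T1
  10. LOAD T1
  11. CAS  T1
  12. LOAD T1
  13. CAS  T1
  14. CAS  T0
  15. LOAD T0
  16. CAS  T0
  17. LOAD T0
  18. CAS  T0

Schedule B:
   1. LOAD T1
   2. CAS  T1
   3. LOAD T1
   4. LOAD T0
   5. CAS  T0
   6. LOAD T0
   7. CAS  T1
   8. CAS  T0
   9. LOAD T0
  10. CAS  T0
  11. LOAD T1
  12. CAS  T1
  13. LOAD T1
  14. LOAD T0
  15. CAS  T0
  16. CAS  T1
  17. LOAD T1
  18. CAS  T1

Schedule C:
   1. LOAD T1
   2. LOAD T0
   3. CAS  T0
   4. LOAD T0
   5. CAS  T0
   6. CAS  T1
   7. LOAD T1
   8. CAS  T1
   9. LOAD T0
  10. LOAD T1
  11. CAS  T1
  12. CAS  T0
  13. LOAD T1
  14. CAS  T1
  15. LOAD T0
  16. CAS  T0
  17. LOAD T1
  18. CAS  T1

Run B:
T1 LOAD — after: cnt=1, r=1 — load
T1 CAS — after: cnt=2, r=1 — ok
T1 LOAD — after: cnt=2, r=2 — load
T0 LOAD — after: cnt=2, r=2 — load
T0 CAS — after: cnt=3, r=2 — ok
T0 LOAD — after: cnt=3, r=3 — load
T1 CAS — after: cnt=3, r=2 — retry
T0 CAS — after: cnt=4, r=3 — ok
T0 LOAD — after: cnt=4, r=4 — load
T0 CAS — after: cnt=5, r=4 — ok
T1 LOAD — after: cnt=5, r=5 — load
T1 CAS — after: cnt=6, r=5 — ok
T1 LOAD — after: cnt=6, r=6 — load
T0 LOAD — after: cnt=6, r=6 — load
T0 CAS — after: cnt=7, r=6 — ok
T1 CAS — after: cnt=7, r=6 — retry
T1 LOAD — after: cnt=7, r=7 — load
T1 CAS — after: cnt=8, r=7 — ok

B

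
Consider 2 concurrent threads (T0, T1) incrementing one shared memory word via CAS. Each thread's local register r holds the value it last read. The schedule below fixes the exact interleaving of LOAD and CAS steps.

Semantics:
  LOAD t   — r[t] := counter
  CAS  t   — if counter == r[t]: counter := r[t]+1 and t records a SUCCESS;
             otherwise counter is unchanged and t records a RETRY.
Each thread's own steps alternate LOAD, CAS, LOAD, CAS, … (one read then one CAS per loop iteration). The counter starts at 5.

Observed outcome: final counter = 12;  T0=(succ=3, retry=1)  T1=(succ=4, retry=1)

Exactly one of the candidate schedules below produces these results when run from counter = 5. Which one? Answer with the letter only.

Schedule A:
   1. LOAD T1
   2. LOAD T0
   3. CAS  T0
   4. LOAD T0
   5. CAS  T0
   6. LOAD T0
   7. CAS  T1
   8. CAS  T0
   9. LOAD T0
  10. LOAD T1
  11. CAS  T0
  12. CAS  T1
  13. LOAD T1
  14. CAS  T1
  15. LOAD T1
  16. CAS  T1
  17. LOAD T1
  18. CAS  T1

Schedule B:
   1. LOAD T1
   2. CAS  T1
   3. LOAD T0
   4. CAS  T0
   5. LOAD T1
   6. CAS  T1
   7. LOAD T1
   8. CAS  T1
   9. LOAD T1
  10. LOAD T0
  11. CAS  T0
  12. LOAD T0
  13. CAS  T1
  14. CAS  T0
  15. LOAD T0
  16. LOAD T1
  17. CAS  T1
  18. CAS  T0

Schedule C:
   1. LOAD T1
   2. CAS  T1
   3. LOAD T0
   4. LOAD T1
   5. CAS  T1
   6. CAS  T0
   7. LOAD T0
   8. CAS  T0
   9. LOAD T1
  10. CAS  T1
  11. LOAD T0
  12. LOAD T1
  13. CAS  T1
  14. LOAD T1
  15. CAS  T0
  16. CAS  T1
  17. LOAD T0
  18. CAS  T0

B

Simulating candidate B:
1. LOAD T1 → mem=5 r[T1]=5 [LOAD]
2. CAS T1 → mem=6 r[T1]=5 [OK]
3. LOAD T0 → mem=6 r[T0]=6 [LOAD]
4. CAS T0 → mem=7 r[T0]=6 [OK]
5. LOAD T1 → mem=7 r[T1]=7 [LOAD]
6. CAS T1 → mem=8 r[T1]=7 [OK]
7. LOAD T1 → mem=8 r[T1]=8 [LOAD]
8. CAS T1 → mem=9 r[T1]=8 [OK]
9. LOAD T1 → mem=9 r[T1]=9 [LOAD]
10. LOAD T0 → mem=9 r[T0]=9 [LOAD]
11. CAS T0 → mem=10 r[T0]=9 [OK]
12. LOAD T0 → mem=10 r[T0]=10 [LOAD]
13. CAS T1 → mem=10 r[T1]=9 [RETRY]
14. CAS T0 → mem=11 r[T0]=10 [OK]
15. LOAD T0 → mem=11 r[T0]=11 [LOAD]
16. LOAD T1 → mem=11 r[T1]=11 [LOAD]
17. CAS T1 → mem=12 r[T1]=11 [OK]
18. CAS T0 → mem=12 r[T0]=11 [RETRY]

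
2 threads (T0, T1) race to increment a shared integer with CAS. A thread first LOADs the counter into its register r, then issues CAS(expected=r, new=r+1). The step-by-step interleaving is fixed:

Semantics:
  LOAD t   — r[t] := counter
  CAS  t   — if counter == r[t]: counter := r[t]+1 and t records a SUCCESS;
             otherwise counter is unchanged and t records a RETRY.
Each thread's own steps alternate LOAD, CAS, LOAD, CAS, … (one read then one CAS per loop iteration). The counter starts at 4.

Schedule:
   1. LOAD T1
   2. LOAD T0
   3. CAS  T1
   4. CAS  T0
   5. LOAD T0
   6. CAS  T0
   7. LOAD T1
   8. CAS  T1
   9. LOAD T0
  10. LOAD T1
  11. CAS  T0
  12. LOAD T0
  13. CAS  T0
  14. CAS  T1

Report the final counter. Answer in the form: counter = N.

   1) LOAD T1:  M=4  r_T1=4
   2) LOAD T0:  M=4  r_T0=4
   3) CAS  T1:  M=5  r_T1=4 ✓
   4) CAS  T0:  M=5  r_T0=4 ✗
   5) LOAD T0:  M=5  r_T0=5
   6) CAS  T0:  M=6  r_T0=5 ✓
   7) LOAD T1:  M=6  r_T1=6
   8) CAS  T1:  M=7  r_T1=6 ✓
   9) LOAD T0:  M=7  r_T0=7
  10) LOAD T1:  M=7  r_T1=7
  11) CAS  T0:  M=8  r_T0=7 ✓
  12) LOAD T0:  M=8  r_T0=8
  13) CAS  T0:  M=9  r_T0=8 ✓
  14) CAS  T1:  M=9  r_T1=7 ✗

counter = 9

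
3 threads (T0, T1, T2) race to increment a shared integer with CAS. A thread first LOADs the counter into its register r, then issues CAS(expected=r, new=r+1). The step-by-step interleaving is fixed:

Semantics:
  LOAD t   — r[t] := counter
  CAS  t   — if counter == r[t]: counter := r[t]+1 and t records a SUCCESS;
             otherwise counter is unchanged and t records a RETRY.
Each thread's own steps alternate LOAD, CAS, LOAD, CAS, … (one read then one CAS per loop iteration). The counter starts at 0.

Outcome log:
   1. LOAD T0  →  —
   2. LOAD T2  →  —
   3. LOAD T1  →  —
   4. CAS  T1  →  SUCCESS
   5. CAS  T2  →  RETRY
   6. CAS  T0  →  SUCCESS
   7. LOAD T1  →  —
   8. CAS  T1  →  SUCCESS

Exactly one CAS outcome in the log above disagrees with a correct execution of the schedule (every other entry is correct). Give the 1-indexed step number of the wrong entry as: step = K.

step = 6

Re-executing:
step 1: T0 LOAD ⇒ load; ctr=0 reg=0
step 2: T2 LOAD ⇒ load; ctr=0 reg=0
step 3: T1 LOAD ⇒ load; ctr=0 reg=0
step 4: T1 CAS ⇒ ok; ctr=1 reg=0
step 5: T2 CAS ⇒ retry; ctr=1 reg=0
step 6: T0 CAS ⇒ retry; ctr=1 reg=0
step 7: T1 LOAD ⇒ load; ctr=1 reg=1
step 8: T1 CAS ⇒ ok; ctr=2 reg=1
Flip is step 6.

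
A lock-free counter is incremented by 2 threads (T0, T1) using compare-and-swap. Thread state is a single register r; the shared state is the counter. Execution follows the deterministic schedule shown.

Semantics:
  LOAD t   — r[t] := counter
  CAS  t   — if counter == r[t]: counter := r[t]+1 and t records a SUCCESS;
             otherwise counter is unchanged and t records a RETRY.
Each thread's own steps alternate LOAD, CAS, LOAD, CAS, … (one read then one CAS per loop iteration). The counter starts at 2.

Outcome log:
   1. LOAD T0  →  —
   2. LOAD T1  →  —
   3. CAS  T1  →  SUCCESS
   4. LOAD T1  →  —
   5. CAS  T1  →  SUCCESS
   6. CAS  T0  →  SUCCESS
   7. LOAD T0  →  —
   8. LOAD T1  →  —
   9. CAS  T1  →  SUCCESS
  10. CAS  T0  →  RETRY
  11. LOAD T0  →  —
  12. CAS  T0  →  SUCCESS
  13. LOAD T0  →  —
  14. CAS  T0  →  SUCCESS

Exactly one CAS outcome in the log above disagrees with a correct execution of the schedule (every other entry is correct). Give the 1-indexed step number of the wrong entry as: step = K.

step = 6

Correct run:
1. LOAD T0 → mem=2 r[T0]=2 [LOAD]
2. LOAD T1 → mem=2 r[T1]=2 [LOAD]
3. CAS T1 → mem=3 r[T1]=2 [OK]
4. LOAD T1 → mem=3 r[T1]=3 [LOAD]
5. CAS T1 → mem=4 r[T1]=3 [OK]
6. CAS T0 → mem=4 r[T0]=2 [RETRY]
7. LOAD T0 → mem=4 r[T0]=4 [LOAD]
8. LOAD T1 → mem=4 r[T1]=4 [LOAD]
9. CAS T1 → mem=5 r[T1]=4 [OK]
10. CAS T0 → mem=5 r[T0]=4 [RETRY]
11. LOAD T0 → mem=5 r[T0]=5 [LOAD]
12. CAS T0 → mem=6 r[T0]=5 [OK]
13. LOAD T0 → mem=6 r[T0]=6 [LOAD]
14. CAS T0 → mem=7 r[T0]=6 [OK]
Flip is step 6.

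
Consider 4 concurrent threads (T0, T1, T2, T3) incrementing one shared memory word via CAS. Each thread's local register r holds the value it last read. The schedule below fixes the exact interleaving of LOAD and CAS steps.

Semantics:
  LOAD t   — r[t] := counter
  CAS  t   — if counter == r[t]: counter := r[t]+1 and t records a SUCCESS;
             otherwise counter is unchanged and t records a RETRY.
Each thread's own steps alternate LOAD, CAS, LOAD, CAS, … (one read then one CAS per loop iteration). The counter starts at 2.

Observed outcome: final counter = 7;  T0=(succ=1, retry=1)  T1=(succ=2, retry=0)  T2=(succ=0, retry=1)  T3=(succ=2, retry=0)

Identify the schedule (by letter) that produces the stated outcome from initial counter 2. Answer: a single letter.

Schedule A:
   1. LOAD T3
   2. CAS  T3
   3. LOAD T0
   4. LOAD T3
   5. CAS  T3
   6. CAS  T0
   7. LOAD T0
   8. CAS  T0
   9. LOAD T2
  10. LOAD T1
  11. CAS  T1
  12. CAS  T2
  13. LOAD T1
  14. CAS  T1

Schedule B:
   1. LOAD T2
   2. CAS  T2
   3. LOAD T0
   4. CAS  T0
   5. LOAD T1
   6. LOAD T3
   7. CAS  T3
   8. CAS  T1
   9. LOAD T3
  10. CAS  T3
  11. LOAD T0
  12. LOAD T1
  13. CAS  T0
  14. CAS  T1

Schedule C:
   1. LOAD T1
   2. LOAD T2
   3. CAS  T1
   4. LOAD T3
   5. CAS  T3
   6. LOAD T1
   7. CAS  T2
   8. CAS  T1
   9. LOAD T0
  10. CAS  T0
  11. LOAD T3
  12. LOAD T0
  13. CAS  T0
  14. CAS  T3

A

Tracing schedule A:
#1 T3 reads 2
#2 T3 CAS(2→3) writes; counter now 3
#3 T0 reads 3
#4 T3 reads 3
#5 T3 CAS(3→4) writes; counter now 4
#6 T0 CAS(3→4) fails; counter now 4
#7 T0 reads 4
#8 T0 CAS(4→5) writes; counter now 5
#9 T2 reads 5
#10 T1 reads 5
#11 T1 CAS(5→6) writes; counter now 6
#12 T2 CAS(5→6) fails; counter now 6
#13 T1 reads 6
#14 T1 CAS(6→7) writes; counter now 7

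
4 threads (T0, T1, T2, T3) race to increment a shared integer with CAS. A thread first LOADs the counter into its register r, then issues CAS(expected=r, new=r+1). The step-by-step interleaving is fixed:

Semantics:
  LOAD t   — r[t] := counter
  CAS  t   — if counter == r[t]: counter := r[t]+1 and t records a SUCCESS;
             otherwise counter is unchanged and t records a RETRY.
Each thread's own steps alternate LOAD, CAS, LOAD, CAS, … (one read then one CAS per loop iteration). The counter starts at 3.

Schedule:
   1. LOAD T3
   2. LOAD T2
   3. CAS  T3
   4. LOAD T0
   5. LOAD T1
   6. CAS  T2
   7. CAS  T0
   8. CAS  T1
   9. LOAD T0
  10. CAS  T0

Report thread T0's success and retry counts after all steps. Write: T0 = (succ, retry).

[1] T3.load  rd  (counter 3, T3.r 3)
[2] T2.load  rd  (counter 3, T2.r 3)
[3] T3.cas  hit  (counter 4, T3.r 3)
[4] T0.load  rd  (counter 4, T0.r 4)
[5] T1.load  rd  (counter 4, T1.r 4)
[6] T2.cas  miss  (counter 4, T2.r 3)
[7] T0.cas  hit  (counter 5, T0.r 4)
[8] T1.cas  miss  (counter 5, T1.r 4)
[9] T0.load  rd  (counter 5, T0.r 5)
[10] T0.cas  hit  (counter 6, T0.r 5)

T0 = (2, 0)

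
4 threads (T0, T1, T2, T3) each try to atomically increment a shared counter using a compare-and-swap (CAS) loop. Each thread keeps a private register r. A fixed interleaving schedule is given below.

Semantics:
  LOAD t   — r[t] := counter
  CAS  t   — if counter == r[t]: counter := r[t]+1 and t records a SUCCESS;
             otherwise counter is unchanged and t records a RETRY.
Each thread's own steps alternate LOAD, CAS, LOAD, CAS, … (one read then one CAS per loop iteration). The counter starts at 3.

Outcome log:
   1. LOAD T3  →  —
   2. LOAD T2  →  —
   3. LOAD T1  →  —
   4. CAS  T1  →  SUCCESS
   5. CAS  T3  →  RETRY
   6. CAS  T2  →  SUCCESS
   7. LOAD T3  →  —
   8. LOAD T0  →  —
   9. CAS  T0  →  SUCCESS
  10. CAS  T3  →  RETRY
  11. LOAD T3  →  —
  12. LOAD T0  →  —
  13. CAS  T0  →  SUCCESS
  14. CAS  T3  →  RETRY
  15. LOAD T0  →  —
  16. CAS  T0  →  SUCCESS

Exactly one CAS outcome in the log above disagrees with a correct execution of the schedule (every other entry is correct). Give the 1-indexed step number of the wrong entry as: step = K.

step = 6

Correct run:
1. LOAD T3 → mem=3 r[T3]=3 [LOAD]
2. LOAD T2 → mem=3 r[T2]=3 [LOAD]
3. LOAD T1 → mem=3 r[T1]=3 [LOAD]
4. CAS T1 → mem=4 r[T1]=3 [OK]
5. CAS T3 → mem=4 r[T3]=3 [RETRY]
6. CAS T2 → mem=4 r[T2]=3 [RETRY]
7. LOAD T3 → mem=4 r[T3]=4 [LOAD]
8. LOAD T0 → mem=4 r[T0]=4 [LOAD]
9. CAS T0 → mem=5 r[T0]=4 [OK]
10. CAS T3 → mem=5 r[T3]=4 [RETRY]
11. LOAD T3 → mem=5 r[T3]=5 [LOAD]
12. LOAD T0 → mem=5 r[T0]=5 [LOAD]
13. CAS T0 → mem=6 r[T0]=5 [OK]
14. CAS T3 → mem=6 r[T3]=5 [RETRY]
15. LOAD T0 → mem=6 r[T0]=6 [LOAD]
16. CAS T0 → mem=7 r[T0]=6 [OK]
Log disagrees first at step 6.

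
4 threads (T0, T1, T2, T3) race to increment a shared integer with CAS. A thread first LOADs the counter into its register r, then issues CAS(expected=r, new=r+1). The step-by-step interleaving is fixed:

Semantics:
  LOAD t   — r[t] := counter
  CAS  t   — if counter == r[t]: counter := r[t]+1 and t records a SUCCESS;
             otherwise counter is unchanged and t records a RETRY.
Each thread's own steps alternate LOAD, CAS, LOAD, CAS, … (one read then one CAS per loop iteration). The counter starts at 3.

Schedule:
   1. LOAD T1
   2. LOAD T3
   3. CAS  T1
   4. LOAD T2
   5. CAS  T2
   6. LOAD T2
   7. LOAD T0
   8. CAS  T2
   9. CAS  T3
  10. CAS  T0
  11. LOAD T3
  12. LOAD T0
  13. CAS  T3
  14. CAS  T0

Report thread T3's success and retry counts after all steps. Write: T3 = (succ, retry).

T3 = (1, 1)

   1) LOAD T1:  M=3  r_T1=3
   2) LOAD T3:  M=3  r_T3=3
   3) CAS  T1:  M=4  r_T1=3 ✓
   4) LOAD T2:  M=4  r_T2=4
   5) CAS  T2:  M=5  r_T2=4 ✓
   6) LOAD T2:  M=5  r_T2=5
   7) LOAD T0:  M=5  r_T0=5
   8) CAS  T2:  M=6  r_T2=5 ✓
   9) CAS  T3:  M=6  r_T3=3 ✗
  10) CAS  T0:  M=6  r_T0=5 ✗
  11) LOAD T3:  M=6  r_T3=6
  12) LOAD T0:  M=6  r_T0=6
  13) CAS  T3:  M=7  r_T3=6 ✓
  14) CAS  T0:  M=7  r_T0=6 ✗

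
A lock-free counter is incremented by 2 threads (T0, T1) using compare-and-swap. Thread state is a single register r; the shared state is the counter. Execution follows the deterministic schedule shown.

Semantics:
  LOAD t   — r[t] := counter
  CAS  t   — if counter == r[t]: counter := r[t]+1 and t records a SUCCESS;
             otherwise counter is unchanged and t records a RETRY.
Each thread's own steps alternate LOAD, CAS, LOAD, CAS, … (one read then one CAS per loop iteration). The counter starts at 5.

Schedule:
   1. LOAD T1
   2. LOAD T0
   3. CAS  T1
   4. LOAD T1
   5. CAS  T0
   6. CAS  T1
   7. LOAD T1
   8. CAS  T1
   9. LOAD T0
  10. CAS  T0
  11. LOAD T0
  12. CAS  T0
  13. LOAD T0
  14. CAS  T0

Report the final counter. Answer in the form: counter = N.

counter = 11

step 1: T1 LOAD ⇒ load; ctr=5 reg=5
step 2: T0 LOAD ⇒ load; ctr=5 reg=5
step 3: T1 CAS ⇒ ok; ctr=6 reg=5
step 4: T1 LOAD ⇒ load; ctr=6 reg=6
step 5: T0 CAS ⇒ retry; ctr=6 reg=5
step 6: T1 CAS ⇒ ok; ctr=7 reg=6
step 7: T1 LOAD ⇒ load; ctr=7 reg=7
step 8: T1 CAS ⇒ ok; ctr=8 reg=7
step 9: T0 LOAD ⇒ load; ctr=8 reg=8
step 10: T0 CAS ⇒ ok; ctr=9 reg=8
step 11: T0 LOAD ⇒ load; ctr=9 reg=9
step 12: T0 CAS ⇒ ok; ctr=10 reg=9
step 13: T0 LOAD ⇒ load; ctr=10 reg=10
step 14: T0 CAS ⇒ ok; ctr=11 reg=10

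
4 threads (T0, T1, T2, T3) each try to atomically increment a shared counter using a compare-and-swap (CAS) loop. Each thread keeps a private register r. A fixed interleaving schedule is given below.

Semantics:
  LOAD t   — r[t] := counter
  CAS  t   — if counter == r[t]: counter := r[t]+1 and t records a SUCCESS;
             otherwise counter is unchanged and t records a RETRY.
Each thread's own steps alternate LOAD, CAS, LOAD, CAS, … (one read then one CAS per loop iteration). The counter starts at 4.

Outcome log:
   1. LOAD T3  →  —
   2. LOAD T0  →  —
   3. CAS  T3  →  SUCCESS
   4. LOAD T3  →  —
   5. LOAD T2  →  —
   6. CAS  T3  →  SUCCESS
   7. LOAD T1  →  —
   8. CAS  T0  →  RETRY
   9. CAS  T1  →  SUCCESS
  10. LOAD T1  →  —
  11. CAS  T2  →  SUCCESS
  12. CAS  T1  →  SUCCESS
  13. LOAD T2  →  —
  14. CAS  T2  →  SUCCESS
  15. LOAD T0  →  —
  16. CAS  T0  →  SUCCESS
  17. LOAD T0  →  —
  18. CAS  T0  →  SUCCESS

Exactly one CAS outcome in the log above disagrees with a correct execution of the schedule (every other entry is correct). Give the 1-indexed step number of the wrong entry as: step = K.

step = 11

Reference trace:
1. LOAD T3 → mem=4 r[T3]=4 [LOAD]
2. LOAD T0 → mem=4 r[T0]=4 [LOAD]
3. CAS T3 → mem=5 r[T3]=4 [OK]
4. LOAD T3 → mem=5 r[T3]=5 [LOAD]
5. LOAD T2 → mem=5 r[T2]=5 [LOAD]
6. CAS T3 → mem=6 r[T3]=5 [OK]
7. LOAD T1 → mem=6 r[T1]=6 [LOAD]
8. CAS T0 → mem=6 r[T0]=4 [RETRY]
9. CAS T1 → mem=7 r[T1]=6 [OK]
10. LOAD T1 → mem=7 r[T1]=7 [LOAD]
11. CAS T2 → mem=7 r[T2]=5 [RETRY]
12. CAS T1 → mem=8 r[T1]=7 [OK]
13. LOAD T2 → mem=8 r[T2]=8 [LOAD]
14. CAS T2 → mem=9 r[T2]=8 [OK]
15. LOAD T0 → mem=9 r[T0]=9 [LOAD]
16. CAS T0 → mem=10 r[T0]=9 [OK]
17. LOAD T0 → mem=10 r[T0]=10 [LOAD]
18. CAS T0 → mem=11 r[T0]=10 [OK]
Log disagrees first at step 11.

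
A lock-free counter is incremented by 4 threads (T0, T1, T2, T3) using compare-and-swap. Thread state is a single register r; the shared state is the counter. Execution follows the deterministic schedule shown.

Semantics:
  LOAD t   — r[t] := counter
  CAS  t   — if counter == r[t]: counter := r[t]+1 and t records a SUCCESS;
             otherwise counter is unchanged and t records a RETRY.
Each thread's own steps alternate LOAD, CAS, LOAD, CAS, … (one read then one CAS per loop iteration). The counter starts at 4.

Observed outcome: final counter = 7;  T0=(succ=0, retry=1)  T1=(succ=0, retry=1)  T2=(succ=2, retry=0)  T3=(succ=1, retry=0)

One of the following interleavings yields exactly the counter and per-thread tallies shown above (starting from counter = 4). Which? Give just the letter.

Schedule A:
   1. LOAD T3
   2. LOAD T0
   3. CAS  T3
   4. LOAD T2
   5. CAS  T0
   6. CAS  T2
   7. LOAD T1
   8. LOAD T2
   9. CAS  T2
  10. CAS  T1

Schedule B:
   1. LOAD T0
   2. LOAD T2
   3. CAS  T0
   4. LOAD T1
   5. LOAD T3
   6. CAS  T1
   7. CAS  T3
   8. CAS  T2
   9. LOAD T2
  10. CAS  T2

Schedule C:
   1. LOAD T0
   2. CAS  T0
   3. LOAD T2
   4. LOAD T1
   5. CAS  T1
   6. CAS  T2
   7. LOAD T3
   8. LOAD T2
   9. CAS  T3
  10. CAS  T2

Run A:
step 1: T3 LOAD ⇒ load; ctr=4 reg=4
step 2: T0 LOAD ⇒ load; ctr=4 reg=4
step 3: T3 CAS ⇒ ok; ctr=5 reg=4
step 4: T2 LOAD ⇒ load; ctr=5 reg=5
step 5: T0 CAS ⇒ retry; ctr=5 reg=4
step 6: T2 CAS ⇒ ok; ctr=6 reg=5
step 7: T1 LOAD ⇒ load; ctr=6 reg=6
step 8: T2 LOAD ⇒ load; ctr=6 reg=6
step 9: T2 CAS ⇒ ok; ctr=7 reg=6
step 10: T1 CAS ⇒ retry; ctr=7 reg=6

A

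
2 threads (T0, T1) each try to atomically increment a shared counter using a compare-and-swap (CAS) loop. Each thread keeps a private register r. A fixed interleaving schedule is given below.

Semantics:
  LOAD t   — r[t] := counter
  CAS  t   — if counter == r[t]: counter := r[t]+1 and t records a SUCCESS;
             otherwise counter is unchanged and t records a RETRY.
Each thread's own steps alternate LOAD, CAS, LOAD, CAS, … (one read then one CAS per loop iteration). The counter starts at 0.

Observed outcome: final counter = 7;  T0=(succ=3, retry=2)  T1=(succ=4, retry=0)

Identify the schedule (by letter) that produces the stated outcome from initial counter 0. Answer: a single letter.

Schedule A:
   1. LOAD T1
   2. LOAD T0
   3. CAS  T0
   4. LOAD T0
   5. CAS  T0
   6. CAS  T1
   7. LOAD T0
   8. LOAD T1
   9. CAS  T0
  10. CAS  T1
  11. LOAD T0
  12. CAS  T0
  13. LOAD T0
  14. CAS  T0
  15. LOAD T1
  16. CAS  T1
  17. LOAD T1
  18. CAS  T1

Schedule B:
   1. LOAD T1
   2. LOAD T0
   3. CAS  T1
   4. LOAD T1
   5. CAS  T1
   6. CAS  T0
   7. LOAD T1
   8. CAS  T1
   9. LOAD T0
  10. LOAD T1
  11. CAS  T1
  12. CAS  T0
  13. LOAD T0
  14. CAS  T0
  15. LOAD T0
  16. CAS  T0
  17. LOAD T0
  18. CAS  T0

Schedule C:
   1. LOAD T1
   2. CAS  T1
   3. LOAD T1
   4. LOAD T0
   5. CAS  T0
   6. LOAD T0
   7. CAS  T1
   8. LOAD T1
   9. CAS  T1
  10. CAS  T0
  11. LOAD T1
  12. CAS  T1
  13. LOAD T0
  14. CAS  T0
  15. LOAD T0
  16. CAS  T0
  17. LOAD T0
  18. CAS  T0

B

Simulating candidate B:
#1 T1 reads 0
#2 T0 reads 0
#3 T1 CAS(0→1) writes; counter now 1
#4 T1 reads 1
#5 T1 CAS(1→2) writes; counter now 2
#6 T0 CAS(0→1) fails; counter now 2
#7 T1 reads 2
#8 T1 CAS(2→3) writes; counter now 3
#9 T0 reads 3
#10 T1 reads 3
#11 T1 CAS(3→4) writes; counter now 4
#12 T0 CAS(3→4) fails; counter now 4
#13 T0 reads 4
#14 T0 CAS(4→5) writes; counter now 5
#15 T0 reads 5
#16 T0 CAS(5→6) writes; counter now 6
#17 T0 reads 6
#18 T0 CAS(6→7) writes; counter now 7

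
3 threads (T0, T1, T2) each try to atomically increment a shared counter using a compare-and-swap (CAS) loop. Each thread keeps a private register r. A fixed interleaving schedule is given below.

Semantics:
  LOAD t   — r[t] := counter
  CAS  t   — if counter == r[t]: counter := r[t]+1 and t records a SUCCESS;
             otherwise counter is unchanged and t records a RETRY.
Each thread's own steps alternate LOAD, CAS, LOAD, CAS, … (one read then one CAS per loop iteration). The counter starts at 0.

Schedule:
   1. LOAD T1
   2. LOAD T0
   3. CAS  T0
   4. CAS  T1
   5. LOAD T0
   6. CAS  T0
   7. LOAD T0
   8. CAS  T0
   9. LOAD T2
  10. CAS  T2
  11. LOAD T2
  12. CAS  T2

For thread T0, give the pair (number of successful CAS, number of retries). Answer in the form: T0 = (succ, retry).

T0 = (3, 0)

   1) LOAD T1:  M=0  r_T1=0
   2) LOAD T0:  M=0  r_T0=0
   3) CAS  T0:  M=1  r_T0=0 ✓
   4) CAS  T1:  M=1  r_T1=0 ✗
   5) LOAD T0:  M=1  r_T0=1
   6) CAS  T0:  M=2  r_T0=1 ✓
   7) LOAD T0:  M=2  r_T0=2
   8) CAS  T0:  M=3  r_T0=2 ✓
   9) LOAD T2:  M=3  r_T2=3
  10) CAS  T2:  M=4  r_T2=3 ✓
  11) LOAD T2:  M=4  r_T2=4
  12) CAS  T2:  M=5  r_T2=4 ✓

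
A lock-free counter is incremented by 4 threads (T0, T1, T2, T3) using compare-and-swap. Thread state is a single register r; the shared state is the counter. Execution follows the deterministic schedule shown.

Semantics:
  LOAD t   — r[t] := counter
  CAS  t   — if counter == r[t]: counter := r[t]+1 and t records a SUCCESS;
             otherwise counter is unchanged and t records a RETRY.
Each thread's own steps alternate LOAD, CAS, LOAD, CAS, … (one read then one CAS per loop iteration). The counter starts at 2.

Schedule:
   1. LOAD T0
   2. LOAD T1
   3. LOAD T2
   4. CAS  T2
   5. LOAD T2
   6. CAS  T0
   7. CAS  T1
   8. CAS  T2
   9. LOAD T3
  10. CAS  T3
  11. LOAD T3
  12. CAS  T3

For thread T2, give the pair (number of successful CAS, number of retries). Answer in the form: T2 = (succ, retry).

   1) LOAD T0:  M=2  r_T0=2
   2) LOAD T1:  M=2  r_T1=2
   3) LOAD T2:  M=2  r_T2=2
   4) CAS  T2:  M=3  r_T2=2 ✓
   5) LOAD T2:  M=3  r_T2=3
   6) CAS  T0:  M=3  r_T0=2 ✗
   7) CAS  T1:  M=3  r_T1=2 ✗
   8) CAS  T2:  M=4  r_T2=3 ✓
   9) LOAD T3:  M=4  r_T3=4
  10) CAS  T3:  M=5  r_T3=4 ✓
  11) LOAD T3:  M=5  r_T3=5
  12) CAS  T3:  M=6  r_T3=5 ✓

T2 = (2, 0)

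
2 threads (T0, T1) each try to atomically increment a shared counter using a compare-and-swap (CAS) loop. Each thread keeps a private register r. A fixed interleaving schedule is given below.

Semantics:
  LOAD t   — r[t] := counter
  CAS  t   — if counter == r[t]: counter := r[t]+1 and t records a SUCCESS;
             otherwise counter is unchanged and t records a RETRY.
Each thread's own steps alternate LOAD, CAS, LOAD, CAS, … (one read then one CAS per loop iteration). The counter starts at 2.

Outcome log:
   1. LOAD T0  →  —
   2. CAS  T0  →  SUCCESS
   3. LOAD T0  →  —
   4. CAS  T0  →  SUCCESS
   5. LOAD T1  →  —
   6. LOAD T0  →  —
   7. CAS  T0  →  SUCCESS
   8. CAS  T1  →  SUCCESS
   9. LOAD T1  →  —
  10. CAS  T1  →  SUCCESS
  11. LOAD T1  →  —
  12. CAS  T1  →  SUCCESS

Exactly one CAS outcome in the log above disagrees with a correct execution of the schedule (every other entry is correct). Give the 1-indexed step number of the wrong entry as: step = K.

Re-executing:
   1) LOAD T0:  M=2  r_T0=2
   2) CAS  T0:  M=3  r_T0=2 ✓
   3) LOAD T0:  M=3  r_T0=3
   4) CAS  T0:  M=4  r_T0=3 ✓
   5) LOAD T1:  M=4  r_T1=4
   6) LOAD T0:  M=4  r_T0=4
   7) CAS  T0:  M=5  r_T0=4 ✓
   8) CAS  T1:  M=5  r_T1=4 ✗
   9) LOAD T1:  M=5  r_T1=5
  10) CAS  T1:  M=6  r_T1=5 ✓
  11) LOAD T1:  M=6  r_T1=6
  12) CAS  T1:  M=7  r_T1=6 ✓
Flip is step 8.

step = 8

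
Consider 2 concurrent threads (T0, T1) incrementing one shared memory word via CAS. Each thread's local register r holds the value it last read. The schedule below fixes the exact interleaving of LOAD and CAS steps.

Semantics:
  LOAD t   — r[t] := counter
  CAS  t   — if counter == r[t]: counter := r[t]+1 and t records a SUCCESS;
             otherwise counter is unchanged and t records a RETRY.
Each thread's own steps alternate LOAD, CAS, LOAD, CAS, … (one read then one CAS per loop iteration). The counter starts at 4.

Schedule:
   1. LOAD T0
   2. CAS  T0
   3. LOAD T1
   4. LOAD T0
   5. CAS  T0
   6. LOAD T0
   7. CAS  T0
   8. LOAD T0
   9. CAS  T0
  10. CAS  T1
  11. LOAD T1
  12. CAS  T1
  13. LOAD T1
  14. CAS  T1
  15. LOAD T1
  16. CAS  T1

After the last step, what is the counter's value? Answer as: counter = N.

T0 LOAD — after: cnt=4, r=4 — load
T0 CAS — after: cnt=5, r=4 — ok
T1 LOAD — after: cnt=5, r=5 — load
T0 LOAD — after: cnt=5, r=5 — load
T0 CAS — after: cnt=6, r=5 — ok
T0 LOAD — after: cnt=6, r=6 — load
T0 CAS — after: cnt=7, r=6 — ok
T0 LOAD — after: cnt=7, r=7 — load
T0 CAS — after: cnt=8, r=7 — ok
T1 CAS — after: cnt=8, r=5 — retry
T1 LOAD — after: cnt=8, r=8 — load
T1 CAS — after: cnt=9, r=8 — ok
T1 LOAD — after: cnt=9, r=9 — load
T1 CAS — after: cnt=10, r=9 — ok
T1 LOAD — after: cnt=10, r=10 — load
T1 CAS — after: cnt=11, r=10 — ok

counter = 11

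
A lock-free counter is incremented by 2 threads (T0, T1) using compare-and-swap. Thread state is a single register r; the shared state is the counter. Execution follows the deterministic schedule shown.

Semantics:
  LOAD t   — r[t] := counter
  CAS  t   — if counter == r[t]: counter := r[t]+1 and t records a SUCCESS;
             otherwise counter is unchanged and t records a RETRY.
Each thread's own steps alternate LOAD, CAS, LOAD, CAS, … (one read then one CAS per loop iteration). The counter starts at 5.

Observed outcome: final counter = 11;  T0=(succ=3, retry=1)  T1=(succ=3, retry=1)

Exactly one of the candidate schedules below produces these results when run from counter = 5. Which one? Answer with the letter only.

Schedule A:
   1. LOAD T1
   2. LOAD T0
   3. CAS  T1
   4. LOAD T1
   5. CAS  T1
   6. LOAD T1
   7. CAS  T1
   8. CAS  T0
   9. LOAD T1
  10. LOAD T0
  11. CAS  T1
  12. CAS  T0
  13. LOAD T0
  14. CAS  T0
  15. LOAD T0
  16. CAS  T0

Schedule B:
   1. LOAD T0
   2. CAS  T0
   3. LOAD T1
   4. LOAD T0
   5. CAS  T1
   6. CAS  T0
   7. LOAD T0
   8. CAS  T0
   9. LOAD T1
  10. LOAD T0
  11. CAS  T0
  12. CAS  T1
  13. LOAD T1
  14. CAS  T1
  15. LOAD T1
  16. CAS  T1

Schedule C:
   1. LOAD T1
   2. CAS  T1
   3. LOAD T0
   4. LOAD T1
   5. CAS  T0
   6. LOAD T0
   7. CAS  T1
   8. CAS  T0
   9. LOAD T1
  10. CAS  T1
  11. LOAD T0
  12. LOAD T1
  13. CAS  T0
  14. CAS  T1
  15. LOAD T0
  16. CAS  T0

Run B:
T0 LOAD — after: cnt=5, r=5 — load
T0 CAS — after: cnt=6, r=5 — ok
T1 LOAD — after: cnt=6, r=6 — load
T0 LOAD — after: cnt=6, r=6 — load
T1 CAS — after: cnt=7, r=6 — ok
T0 CAS — after: cnt=7, r=6 — retry
T0 LOAD — after: cnt=7, r=7 — load
T0 CAS — after: cnt=8, r=7 — ok
T1 LOAD — after: cnt=8, r=8 — load
T0 LOAD — after: cnt=8, r=8 — load
T0 CAS — after: cnt=9, r=8 — ok
T1 CAS — after: cnt=9, r=8 — retry
T1 LOAD — after: cnt=9, r=9 — load
T1 CAS — after: cnt=10, r=9 — ok
T1 LOAD — after: cnt=10, r=10 — load
T1 CAS — after: cnt=11, r=10 — ok

B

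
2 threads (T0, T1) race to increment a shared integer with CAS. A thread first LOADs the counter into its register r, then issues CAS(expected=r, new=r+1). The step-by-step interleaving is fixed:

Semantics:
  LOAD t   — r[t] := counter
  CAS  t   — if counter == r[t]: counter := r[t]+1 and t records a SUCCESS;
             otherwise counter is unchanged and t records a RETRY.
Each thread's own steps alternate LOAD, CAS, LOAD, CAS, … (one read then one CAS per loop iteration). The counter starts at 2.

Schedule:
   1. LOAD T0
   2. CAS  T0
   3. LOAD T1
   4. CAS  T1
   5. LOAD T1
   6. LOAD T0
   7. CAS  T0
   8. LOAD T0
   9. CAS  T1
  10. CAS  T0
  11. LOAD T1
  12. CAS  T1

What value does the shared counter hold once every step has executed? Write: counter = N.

counter = 7

1. LOAD T0 → mem=2 r[T0]=2 [LOAD]
2. CAS T0 → mem=3 r[T0]=2 [OK]
3. LOAD T1 → mem=3 r[T1]=3 [LOAD]
4. CAS T1 → mem=4 r[T1]=3 [OK]
5. LOAD T1 → mem=4 r[T1]=4 [LOAD]
6. LOAD T0 → mem=4 r[T0]=4 [LOAD]
7. CAS T0 → mem=5 r[T0]=4 [OK]
8. LOAD T0 → mem=5 r[T0]=5 [LOAD]
9. CAS T1 → mem=5 r[T1]=4 [RETRY]
10. CAS T0 → mem=6 r[T0]=5 [OK]
11. LOAD T1 → mem=6 r[T1]=6 [LOAD]
12. CAS T1 → mem=7 r[T1]=6 [OK]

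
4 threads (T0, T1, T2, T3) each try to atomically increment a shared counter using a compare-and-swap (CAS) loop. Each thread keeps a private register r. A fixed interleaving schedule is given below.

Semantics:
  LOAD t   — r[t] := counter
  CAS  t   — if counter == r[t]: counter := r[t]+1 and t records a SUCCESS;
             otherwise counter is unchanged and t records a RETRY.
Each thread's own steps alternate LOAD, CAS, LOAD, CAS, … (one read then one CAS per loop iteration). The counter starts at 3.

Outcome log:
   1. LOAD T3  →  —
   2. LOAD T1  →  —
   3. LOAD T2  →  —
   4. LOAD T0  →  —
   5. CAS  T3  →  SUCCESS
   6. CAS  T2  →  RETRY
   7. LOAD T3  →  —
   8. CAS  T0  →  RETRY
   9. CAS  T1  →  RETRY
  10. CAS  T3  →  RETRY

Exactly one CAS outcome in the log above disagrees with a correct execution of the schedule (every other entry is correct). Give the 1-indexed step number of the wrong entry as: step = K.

Reference trace:
T3 LOAD — after: cnt=3, r=3 — load
T1 LOAD — after: cnt=3, r=3 — load
T2 LOAD — after: cnt=3, r=3 — load
T0 LOAD — after: cnt=3, r=3 — load
T3 CAS — after: cnt=4, r=3 — ok
T2 CAS — after: cnt=4, r=3 — retry
T3 LOAD — after: cnt=4, r=4 — load
T0 CAS — after: cnt=4, r=3 — retry
T1 CAS — after: cnt=4, r=3 — retry
T3 CAS — after: cnt=5, r=4 — ok
Flip is step 10.

step = 10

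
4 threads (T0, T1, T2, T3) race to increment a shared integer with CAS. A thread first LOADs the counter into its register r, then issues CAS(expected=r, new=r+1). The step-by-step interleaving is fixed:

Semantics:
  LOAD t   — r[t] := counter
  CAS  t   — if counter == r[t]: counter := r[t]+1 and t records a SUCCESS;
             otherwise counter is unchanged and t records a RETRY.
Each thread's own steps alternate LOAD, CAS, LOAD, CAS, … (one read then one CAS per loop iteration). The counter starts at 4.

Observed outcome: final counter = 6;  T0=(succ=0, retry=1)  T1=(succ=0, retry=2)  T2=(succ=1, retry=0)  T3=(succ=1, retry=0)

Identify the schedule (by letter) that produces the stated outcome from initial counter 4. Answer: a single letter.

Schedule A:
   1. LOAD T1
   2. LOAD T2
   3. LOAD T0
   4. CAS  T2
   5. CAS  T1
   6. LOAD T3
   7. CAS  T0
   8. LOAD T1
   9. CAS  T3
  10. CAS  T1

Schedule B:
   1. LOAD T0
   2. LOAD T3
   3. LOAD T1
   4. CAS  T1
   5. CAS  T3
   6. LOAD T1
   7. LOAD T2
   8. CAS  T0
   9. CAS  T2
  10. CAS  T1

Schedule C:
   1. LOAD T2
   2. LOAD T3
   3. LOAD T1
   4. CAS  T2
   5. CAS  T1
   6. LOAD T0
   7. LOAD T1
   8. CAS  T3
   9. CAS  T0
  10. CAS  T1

A

Simulating candidate A:
   1) LOAD T1:  M=4  r_T1=4
   2) LOAD T2:  M=4  r_T2=4
   3) LOAD T0:  M=4  r_T0=4
   4) CAS  T2:  M=5  r_T2=4 ✓
   5) CAS  T1:  M=5  r_T1=4 ✗
   6) LOAD T3:  M=5  r_T3=5
   7) CAS  T0:  M=5  r_T0=4 ✗
   8) LOAD T1:  M=5  r_T1=5
   9) CAS  T3:  M=6  r_T3=5 ✓
  10) CAS  T1:  M=6  r_T1=5 ✗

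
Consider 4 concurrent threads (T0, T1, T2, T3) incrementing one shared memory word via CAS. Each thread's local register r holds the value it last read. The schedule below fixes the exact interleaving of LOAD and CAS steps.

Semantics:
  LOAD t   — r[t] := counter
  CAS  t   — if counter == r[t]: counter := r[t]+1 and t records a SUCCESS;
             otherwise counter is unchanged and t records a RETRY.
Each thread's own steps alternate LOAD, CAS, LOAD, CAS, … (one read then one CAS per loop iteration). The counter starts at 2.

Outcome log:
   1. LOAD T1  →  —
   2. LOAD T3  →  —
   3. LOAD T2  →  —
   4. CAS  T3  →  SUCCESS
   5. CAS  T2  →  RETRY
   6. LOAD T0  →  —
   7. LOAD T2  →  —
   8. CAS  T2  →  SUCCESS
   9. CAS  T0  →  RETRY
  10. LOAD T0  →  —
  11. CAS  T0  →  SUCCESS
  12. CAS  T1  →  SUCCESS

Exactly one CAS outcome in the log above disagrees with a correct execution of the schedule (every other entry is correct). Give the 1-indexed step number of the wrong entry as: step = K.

step = 12

Correct run:
step 1: T1 LOAD ⇒ load; ctr=2 reg=2
step 2: T3 LOAD ⇒ load; ctr=2 reg=2
step 3: T2 LOAD ⇒ load; ctr=2 reg=2
step 4: T3 CAS ⇒ ok; ctr=3 reg=2
step 5: T2 CAS ⇒ retry; ctr=3 reg=2
step 6: T0 LOAD ⇒ load; ctr=3 reg=3
step 7: T2 LOAD ⇒ load; ctr=3 reg=3
step 8: T2 CAS ⇒ ok; ctr=4 reg=3
step 9: T0 CAS ⇒ retry; ctr=4 reg=3
step 10: T0 LOAD ⇒ load; ctr=4 reg=4
step 11: T0 CAS ⇒ ok; ctr=5 reg=4
step 12: T1 CAS ⇒ retry; ctr=5 reg=2
Mismatch at 12.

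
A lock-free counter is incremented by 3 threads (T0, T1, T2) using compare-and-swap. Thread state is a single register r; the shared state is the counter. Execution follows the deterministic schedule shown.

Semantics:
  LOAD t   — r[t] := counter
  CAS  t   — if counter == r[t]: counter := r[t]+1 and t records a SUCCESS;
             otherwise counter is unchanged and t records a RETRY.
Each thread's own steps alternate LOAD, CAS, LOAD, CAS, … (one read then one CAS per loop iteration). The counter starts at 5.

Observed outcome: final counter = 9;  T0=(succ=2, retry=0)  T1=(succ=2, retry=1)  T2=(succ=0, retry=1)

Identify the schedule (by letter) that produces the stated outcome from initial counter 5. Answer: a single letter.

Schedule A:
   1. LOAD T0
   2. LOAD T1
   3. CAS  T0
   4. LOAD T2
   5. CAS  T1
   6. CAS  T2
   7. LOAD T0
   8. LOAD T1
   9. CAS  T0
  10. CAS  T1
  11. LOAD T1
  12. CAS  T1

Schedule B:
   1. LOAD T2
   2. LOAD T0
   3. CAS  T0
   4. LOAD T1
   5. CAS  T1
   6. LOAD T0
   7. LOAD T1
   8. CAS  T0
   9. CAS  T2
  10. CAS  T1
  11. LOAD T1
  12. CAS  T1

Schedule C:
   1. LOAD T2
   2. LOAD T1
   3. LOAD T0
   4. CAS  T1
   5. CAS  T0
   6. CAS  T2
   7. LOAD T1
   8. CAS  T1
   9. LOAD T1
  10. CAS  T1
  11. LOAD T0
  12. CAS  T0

B

Simulating candidate B:
   1) LOAD T2:  M=5  r_T2=5
   2) LOAD T0:  M=5  r_T0=5
   3) CAS  T0:  M=6  r_T0=5 ✓
   4) LOAD T1:  M=6  r_T1=6
   5) CAS  T1:  M=7  r_T1=6 ✓
   6) LOAD T0:  M=7  r_T0=7
   7) LOAD T1:  M=7  r_T1=7
   8) CAS  T0:  M=8  r_T0=7 ✓
   9) CAS  T2:  M=8  r_T2=5 ✗
  10) CAS  T1:  M=8  r_T1=7 ✗
  11) LOAD T1:  M=8  r_T1=8
  12) CAS  T1:  M=9  r_T1=8 ✓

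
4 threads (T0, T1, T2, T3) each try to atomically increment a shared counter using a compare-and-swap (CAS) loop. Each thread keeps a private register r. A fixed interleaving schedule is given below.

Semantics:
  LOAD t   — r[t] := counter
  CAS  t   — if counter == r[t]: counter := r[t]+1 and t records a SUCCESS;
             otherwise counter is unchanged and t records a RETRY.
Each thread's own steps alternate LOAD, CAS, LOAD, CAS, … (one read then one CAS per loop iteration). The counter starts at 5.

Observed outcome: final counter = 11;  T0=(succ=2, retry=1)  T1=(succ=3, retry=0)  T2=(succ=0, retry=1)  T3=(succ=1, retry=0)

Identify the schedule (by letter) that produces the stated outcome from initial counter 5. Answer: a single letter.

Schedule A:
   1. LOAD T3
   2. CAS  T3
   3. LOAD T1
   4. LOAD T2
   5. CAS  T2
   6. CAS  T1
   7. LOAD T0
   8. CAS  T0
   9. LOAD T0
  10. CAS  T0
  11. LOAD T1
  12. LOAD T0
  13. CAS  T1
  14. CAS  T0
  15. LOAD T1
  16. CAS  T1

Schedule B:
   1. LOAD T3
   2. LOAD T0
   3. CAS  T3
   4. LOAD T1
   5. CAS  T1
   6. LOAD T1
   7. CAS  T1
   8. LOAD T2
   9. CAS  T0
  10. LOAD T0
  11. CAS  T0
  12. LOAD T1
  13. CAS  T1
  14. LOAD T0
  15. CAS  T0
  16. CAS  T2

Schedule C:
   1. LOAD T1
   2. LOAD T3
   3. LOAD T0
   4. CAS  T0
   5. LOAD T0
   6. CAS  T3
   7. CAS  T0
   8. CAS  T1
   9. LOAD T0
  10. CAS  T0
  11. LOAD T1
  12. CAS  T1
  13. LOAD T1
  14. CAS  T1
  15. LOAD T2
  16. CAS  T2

Tracing schedule B:
T3 LOAD — after: cnt=5, r=5 — load
T0 LOAD — after: cnt=5, r=5 — load
T3 CAS — after: cnt=6, r=5 — ok
T1 LOAD — after: cnt=6, r=6 — load
T1 CAS — after: cnt=7, r=6 — ok
T1 LOAD — after: cnt=7, r=7 — load
T1 CAS — after: cnt=8, r=7 — ok
T2 LOAD — after: cnt=8, r=8 — load
T0 CAS — after: cnt=8, r=5 — retry
T0 LOAD — after: cnt=8, r=8 — load
T0 CAS — after: cnt=9, r=8 — ok
T1 LOAD — after: cnt=9, r=9 — load
T1 CAS — after: cnt=10, r=9 — ok
T0 LOAD — after: cnt=10, r=10 — load
T0 CAS — after: cnt=11, r=10 — ok
T2 CAS — after: cnt=11, r=8 — retry

B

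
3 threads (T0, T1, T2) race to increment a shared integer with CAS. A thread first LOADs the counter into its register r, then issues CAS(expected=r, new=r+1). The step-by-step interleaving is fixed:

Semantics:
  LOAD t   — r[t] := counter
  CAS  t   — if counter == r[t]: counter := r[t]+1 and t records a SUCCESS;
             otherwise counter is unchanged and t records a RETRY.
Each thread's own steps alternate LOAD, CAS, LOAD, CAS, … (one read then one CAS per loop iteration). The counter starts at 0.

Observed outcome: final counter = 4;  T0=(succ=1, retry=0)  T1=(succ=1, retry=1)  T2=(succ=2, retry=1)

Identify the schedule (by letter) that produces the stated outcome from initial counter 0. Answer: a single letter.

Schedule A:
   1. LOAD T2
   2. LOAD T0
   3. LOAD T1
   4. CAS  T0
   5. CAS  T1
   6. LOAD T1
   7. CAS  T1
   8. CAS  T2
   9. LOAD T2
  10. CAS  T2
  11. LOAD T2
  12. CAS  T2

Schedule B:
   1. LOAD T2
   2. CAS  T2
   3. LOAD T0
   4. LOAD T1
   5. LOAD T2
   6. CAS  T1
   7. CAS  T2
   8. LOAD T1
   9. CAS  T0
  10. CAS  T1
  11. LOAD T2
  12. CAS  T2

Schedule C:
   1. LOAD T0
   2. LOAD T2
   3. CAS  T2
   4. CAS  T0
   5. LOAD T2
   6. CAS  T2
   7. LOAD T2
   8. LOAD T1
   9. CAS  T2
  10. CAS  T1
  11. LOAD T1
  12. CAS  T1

A

Tracing schedule A:
   1) LOAD T2:  M=0  r_T2=0
   2) LOAD T0:  M=0  r_T0=0
   3) LOAD T1:  M=0  r_T1=0
   4) CAS  T0:  M=1  r_T0=0 ✓
   5) CAS  T1:  M=1  r_T1=0 ✗
   6) LOAD T1:  M=1  r_T1=1
   7) CAS  T1:  M=2  r_T1=1 ✓
   8) CAS  T2:  M=2  r_T2=0 ✗
   9) LOAD T2:  M=2  r_T2=2
  10) CAS  T2:  M=3  r_T2=2 ✓
  11) LOAD T2:  M=3  r_T2=3
  12) CAS  T2:  M=4  r_T2=3 ✓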